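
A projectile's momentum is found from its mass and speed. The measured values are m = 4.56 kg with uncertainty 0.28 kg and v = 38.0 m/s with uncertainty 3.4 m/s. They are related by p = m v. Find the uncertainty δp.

18.8 kg·m/s

Relative error in a monomial: (δp/p)² = Σ (nᵢ · δxᵢ/xᵢ)².
  (1·δm/m)² = (1×0.0614)² = 0.00377;  (1·δv/v)² = (1×0.0895)² = 0.00801
δp/p = √(0.0118) = 0.109
p = 173 kg·m/s, so δp = 0.109 × 173 = 18.8 kg·m/s.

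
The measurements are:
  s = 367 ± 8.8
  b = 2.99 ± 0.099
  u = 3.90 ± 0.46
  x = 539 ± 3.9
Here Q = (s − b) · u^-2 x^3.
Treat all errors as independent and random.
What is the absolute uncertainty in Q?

8.92e+08

Let w = s − b = 364. δw = √(δs² + δb²) = √(77.4 + 0.00980) = 8.80, so δw/w = 0.0242.
Q is then a monomial in w, u, x:
δQ/Q = √((δw/w)² + (-2·δu/u)² + (3·δx/x)²) = √(0.000585 + 0.0556 + 0.000471) = 0.238
Q = 3.75e+09, so δQ = 0.238 × 3.75e+09 = 8.92e+08.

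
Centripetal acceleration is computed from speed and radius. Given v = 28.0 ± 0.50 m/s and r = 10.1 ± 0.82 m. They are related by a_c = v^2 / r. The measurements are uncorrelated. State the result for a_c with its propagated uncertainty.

Each factor contributes (exponent × relative error)² to (δa_c/a_c)²:
  (2·δv/v)² = (2×0.0179)² = 0.00128;  (-1·δr/r)² = (-1×0.0812)² = 0.00659
δa_c/a_c = √(0.00787) = 0.0887
a_c = 77.6 m/s^2, so δa_c = 0.0887 × 77.6 = 6.88 m/s^2.

77.6 ± 6.88 m/s^2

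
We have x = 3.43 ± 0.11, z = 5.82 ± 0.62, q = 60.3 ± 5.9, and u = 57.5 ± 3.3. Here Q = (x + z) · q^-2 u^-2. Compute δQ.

1.82e-07

Let w = x + z = 9.25. δw = √(δx² + δz²) = √(0.0121 + 0.384) = 0.630, so δw/w = 0.0681.
Q is then a monomial in w, q, u:
δQ/Q = √((δw/w)² + (-2·δq/q)² + (-2·δu/u)²) = √(0.00463 + 0.0383 + 0.0132) = 0.237
Q = 7.69e-07, so δQ = 0.237 × 7.69e-07 = 1.82e-07.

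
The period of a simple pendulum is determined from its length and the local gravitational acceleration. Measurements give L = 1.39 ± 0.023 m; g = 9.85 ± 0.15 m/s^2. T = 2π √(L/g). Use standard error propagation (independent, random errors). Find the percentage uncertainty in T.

1.12%

Each factor contributes (exponent × relative error)² to (δT/T)²:
  (½·δL/L)² = (0.5×0.0165)² = 6.84e-05;  (−½·δg/g)² = (-0.5×0.0152)² = 5.8e-05
δT/T = √(0.000126) = 0.0112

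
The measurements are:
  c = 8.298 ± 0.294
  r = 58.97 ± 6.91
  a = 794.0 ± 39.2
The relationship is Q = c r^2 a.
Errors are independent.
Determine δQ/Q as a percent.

24.2%

Products/powers → add relative errors in quadrature, weighted by exponent:
  (1·δc/c)² = (1×0.0354)² = 0.00126;  (2·δr/r)² = (2×0.117)² = 0.0549;  (1·δa/a)² = (1×0.0494)² = 0.00244
δQ/Q = √(0.0586) = 0.242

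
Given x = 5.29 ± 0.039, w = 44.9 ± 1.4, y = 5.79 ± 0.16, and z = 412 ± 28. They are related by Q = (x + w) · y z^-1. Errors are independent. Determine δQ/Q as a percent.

7.85%

Let u = x + w = 50.2. δu = √(δx² + δw²) = √(0.00152 + 1.96) = 1.40, so δu/u = 0.0279.
Q is then a monomial in u, y, z:
δQ/Q = √((δu/u)² + (1·δy/y)² + (-1·δz/z)²) = √(0.000779 + 0.000764 + 0.00462) = 0.0785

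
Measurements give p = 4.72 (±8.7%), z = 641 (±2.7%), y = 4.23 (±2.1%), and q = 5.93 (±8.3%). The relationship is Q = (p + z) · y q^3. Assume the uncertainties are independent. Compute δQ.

Let u = p + z = 646. δu = √(δp² + δz²) = √(0.169 + 300) = 17.3, so δu/u = 0.0268.
Q is then a monomial in u, y, q:
δQ/Q = √((δu/u)² + (1·δy/y)² + (3·δq/q)²) = √(0.000719 + 0.000441 + 0.0620) = 0.251
Q = 5.7e+05, so δQ = 0.251 × 5.7e+05 = 1.43e+05.

1.43e+05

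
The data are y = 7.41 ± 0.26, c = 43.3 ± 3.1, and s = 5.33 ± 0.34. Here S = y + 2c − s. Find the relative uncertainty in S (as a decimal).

0.0701

For a sum/difference, combine absolute errors in quadrature:
  (δy)² = 0.0676;  (2·δc)² = 38.4;  (δs)² = 0.116
δS = √(38.6) = 6.21
S = 88.7, so δS/S = 6.21/88.7 = 0.0701.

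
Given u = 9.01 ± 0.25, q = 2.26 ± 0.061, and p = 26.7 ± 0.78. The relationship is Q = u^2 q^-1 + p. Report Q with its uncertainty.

62.6 ± 2.35

Let w = u^2·q^-1 = 35.9. δw/w = √((2·δu/u)² + (-1·δq/q)²) = √(0.00308 + 0.000729) = 0.0617, so δw = 2.22.
Q = w + p: δQ = √(δw² + δp²) = √(4.91 + 0.608) = 2.35
Q = 62.6.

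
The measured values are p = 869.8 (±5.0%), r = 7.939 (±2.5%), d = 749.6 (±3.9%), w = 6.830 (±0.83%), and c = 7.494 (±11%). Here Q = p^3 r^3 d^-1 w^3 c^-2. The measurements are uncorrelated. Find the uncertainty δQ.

Q is a product of powers, so relative uncertainties combine in quadrature:
  (3·δp/p)² = (3×0.0500)² = 0.0225;  (3·δr/r)² = (3×0.0250)² = 0.00563;  (-1·δd/d)² = (-1×0.0390)² = 0.00152;  (3·δw/w)² = (3×0.00830)² = 0.000620;  (-2·δc/c)² = (-2×0.110)² = 0.0484
δQ/Q = √(0.0787) = 0.280
Q = 2.492e+09, so δQ = 0.280 × 2.492e+09 = 6.99e+08.

6.99e+08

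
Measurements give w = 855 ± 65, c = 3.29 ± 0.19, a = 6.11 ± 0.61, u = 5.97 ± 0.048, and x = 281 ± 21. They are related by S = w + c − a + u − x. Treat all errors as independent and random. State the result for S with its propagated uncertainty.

Sums and differences: (δS)² = Σ (cᵢ δxᵢ)².
  (δw)² = 4220;  (δc)² = 0.0361;  (δa)² = 0.372;  (δu)² = 0.00230;  (δx)² = 441
δS = √(4670) = 68.3
S = 577.

577 ± 68.3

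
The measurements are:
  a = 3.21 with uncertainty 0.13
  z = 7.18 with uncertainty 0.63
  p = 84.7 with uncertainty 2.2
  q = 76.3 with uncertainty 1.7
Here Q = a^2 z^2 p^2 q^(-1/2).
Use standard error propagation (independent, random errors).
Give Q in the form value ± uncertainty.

For a monomial Q ∝ a^2, z^2, p^2, q^(-1/2), fractional errors add in quadrature:
  (2·δa/a)² = (2×0.0405)² = 0.00656;  (2·δz/z)² = (2×0.0877)² = 0.0308;  (2·δp/p)² = (2×0.0260)² = 0.00270;  (−½·δq/q)² = (-0.5×0.0223)² = 0.000124
δQ/Q = √(0.0402) = 0.200
Q = 4.36e+05, so δQ = 0.200 × 4.36e+05 = 87500.

(4.36 ± 0.875) × 10^5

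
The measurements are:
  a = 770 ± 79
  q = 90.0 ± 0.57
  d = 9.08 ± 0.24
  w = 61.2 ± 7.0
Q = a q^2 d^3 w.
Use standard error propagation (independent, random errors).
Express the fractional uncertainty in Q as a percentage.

Q is a product of powers, so relative uncertainties combine in quadrature:
  (1·δa/a)² = (1×0.103)² = 0.0105;  (2·δq/q)² = (2×0.00633)² = 0.000160;  (3·δd/d)² = (3×0.0264)² = 0.00629;  (1·δw/w)² = (1×0.114)² = 0.0131
δQ/Q = √(0.0301) = 0.173

17.3%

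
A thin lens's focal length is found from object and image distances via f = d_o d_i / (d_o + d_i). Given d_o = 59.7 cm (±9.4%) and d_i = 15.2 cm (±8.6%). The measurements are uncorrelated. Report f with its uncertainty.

∂f/∂d_o = (d_i/(d_o+d_i))² = 0.0412;  ∂f/∂d_i = (d_o/(d_o+d_i))² = 0.635
δf = √((∂f/∂d_o · δd_o)² + (∂f/∂d_i · δd_i)²) = √(0.0534 + 0.690) = 0.862 cm
f = 12.1 cm.

12.1 ± 0.862 cm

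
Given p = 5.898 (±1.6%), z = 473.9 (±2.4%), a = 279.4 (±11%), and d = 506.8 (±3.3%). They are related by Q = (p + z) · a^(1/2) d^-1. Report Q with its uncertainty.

15.82 ± 1.08

Let u = p + z = 479.8. δu = √(δp² + δz²) = √(0.00891 + 129) = 11.4, so δu/u = 0.0237.
Q is then a monomial in u, a, d:
δQ/Q = √((δu/u)² + (½·δa/a)² + (-1·δd/d)²) = √(0.000562 + 0.00302 + 0.00109) = 0.0684
Q = 15.82, so δQ = 0.0684 × 15.82 = 1.08.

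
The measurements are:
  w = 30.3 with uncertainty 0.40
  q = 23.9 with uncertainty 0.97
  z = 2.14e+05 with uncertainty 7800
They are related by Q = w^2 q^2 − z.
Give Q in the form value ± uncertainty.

Let p = w^2·q^2 = 5.24e+05. δp/p = √((2·δw/w)² + (2·δq/q)²) = √(0.000697 + 0.00659) = 0.0854, so δp = 44800.
Q = p − z: δQ = √(δp² + δz²) = √(2e+09 + 6.08e+07) = 45400
Q = 3.1e+05.

(3.10 ± 0.454) × 10^5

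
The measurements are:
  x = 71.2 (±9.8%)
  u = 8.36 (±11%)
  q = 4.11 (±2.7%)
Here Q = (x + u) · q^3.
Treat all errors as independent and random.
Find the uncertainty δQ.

Let w = x + u = 79.6. δw = √(δx² + δu²) = √(48.7 + 0.846) = 7.04, so δw/w = 0.0885.
Q is then a monomial in w, q:
δQ/Q = √((δw/w)² + (3·δq/q)²) = √(0.00783 + 0.00656) = 0.120
Q = 5520, so δQ = 0.120 × 5520 = 663.

663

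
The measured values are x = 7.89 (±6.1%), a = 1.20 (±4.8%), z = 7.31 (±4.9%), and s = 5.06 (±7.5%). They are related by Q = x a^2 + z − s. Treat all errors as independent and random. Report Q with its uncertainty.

Let p = x·a^2 = 11.4. δp/p = √((1·δx/x)² + (2·δa/a)²) = √(0.00372 + 0.00922) = 0.114, so δp = 1.29.
Q = p + z − s: δQ = √(δp² + δz² + δs²) = √(1.67 + 0.128 + 0.144) = 1.39
Q = 13.6.

13.6 ± 1.39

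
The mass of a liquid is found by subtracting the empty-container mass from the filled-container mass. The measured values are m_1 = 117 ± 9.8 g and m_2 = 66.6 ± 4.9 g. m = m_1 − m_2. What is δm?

For a sum/difference, combine absolute errors in quadrature:
  (δm_1)² = 96.0;  (δm_2)² = 24.0
δm = √(120) = 11.0 g

11.0 g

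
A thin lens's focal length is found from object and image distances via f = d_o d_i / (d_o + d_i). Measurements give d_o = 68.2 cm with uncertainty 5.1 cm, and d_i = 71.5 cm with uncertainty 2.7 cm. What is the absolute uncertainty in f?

∂f/∂d_o = (d_i/(d_o+d_i))² = 0.262;  ∂f/∂d_i = (d_o/(d_o+d_i))² = 0.238
δf = √((∂f/∂d_o · δd_o)² + (∂f/∂d_i · δd_i)²) = √(1.78 + 0.414) = 1.48 cm

1.48 cm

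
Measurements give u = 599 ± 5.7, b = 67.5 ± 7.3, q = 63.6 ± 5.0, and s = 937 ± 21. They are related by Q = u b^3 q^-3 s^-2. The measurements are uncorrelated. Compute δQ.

0.000329

Each factor contributes (exponent × relative error)² to (δQ/Q)²:
  (1·δu/u)² = (1×0.00952)² = 9.06e-05;  (3·δb/b)² = (3×0.108)² = 0.105;  (-3·δq/q)² = (-3×0.0786)² = 0.0556;  (-2·δs/s)² = (-2×0.0224)² = 0.00201
δQ/Q = √(0.163) = 0.404
Q = 0.000816, so δQ = 0.404 × 0.000816 = 0.000329.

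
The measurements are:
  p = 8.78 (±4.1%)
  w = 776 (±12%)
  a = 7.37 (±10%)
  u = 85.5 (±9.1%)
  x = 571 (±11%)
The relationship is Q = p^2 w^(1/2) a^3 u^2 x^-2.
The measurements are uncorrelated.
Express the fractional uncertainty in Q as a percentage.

Since Q is a product/quotient, work with relative uncertainties:
  (2·δp/p)² = (2×0.0410)² = 0.00672;  (½·δw/w)² = (0.5×0.120)² = 0.00360;  (3·δa/a)² = (3×0.100)² = 0.0900;  (2·δu/u)² = (2×0.0910)² = 0.0331;  (-2·δx/x)² = (-2×0.110)² = 0.0484
δQ/Q = √(0.182) = 0.426

42.6%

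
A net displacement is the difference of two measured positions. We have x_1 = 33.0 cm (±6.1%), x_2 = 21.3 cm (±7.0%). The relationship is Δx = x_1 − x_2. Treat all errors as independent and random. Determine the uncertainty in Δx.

Each term contributes (cᵢ δxᵢ)² to (δΔx)²:
  (δx_1)² = 4.05;  (δx_2)² = 2.22
δΔx = √(6.28) = 2.51 cm

2.51 cm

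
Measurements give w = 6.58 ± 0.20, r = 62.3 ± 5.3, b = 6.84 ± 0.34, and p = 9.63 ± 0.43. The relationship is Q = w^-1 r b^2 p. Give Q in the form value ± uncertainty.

Relative error in a monomial: (δQ/Q)² = Σ (nᵢ · δxᵢ/xᵢ)².
  (-1·δw/w)² = (-1×0.0304)² = 0.000924;  (1·δr/r)² = (1×0.0851)² = 0.00724;  (2·δb/b)² = (2×0.0497)² = 0.00988;  (1·δp/p)² = (1×0.0447)² = 0.00199
δQ/Q = √(0.0200) = 0.142
Q = 4270, so δQ = 0.142 × 4270 = 604.

4270 ± 604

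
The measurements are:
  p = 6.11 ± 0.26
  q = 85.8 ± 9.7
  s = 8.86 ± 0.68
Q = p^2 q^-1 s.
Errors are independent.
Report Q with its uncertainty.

3.86 ± 0.621

Each factor contributes (exponent × relative error)² to (δQ/Q)²:
  (2·δp/p)² = (2×0.0426)² = 0.00724;  (-1·δq/q)² = (-1×0.113)² = 0.0128;  (1·δs/s)² = (1×0.0767)² = 0.00589
δQ/Q = √(0.0259) = 0.161
Q = 3.86, so δQ = 0.161 × 3.86 = 0.621.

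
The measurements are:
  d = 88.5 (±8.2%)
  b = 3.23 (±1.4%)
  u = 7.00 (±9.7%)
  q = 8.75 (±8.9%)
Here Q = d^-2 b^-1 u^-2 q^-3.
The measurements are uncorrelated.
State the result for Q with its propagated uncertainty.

(1.20 ± 0.444) × 10^-9

Since Q is a product/quotient, work with relative uncertainties:
  (-2·δd/d)² = (-2×0.0820)² = 0.0269;  (-1·δb/b)² = (-1×0.0140)² = 0.000196;  (-2·δu/u)² = (-2×0.0970)² = 0.0376;  (-3·δq/q)² = (-3×0.0890)² = 0.0713
δQ/Q = √(0.136) = 0.369
Q = 1.2e-09, so δQ = 0.369 × 1.2e-09 = 4.44e-10.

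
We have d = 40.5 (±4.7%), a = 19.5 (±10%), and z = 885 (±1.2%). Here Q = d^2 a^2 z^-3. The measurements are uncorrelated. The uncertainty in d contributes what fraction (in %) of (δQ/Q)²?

(δQ/Q)² = (2·δd/d)² + (2·δa/a)² + (-3·δz/z)²
  d term: (2×0.0470)² = 0.00884
  a term: (2×0.100)² = 0.0400
  z term: (-3×0.0120)² = 0.00130
Total = 0.0501. Share from d = 0.00884/0.0501 = 0.176.

17.6%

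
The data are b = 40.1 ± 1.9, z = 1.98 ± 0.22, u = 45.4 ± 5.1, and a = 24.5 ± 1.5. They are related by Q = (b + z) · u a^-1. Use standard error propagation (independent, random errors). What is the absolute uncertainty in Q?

Let w = b + z = 42.1. δw = √(δb² + δz²) = √(3.61 + 0.0484) = 1.91, so δw/w = 0.0455.
Q is then a monomial in w, u, a:
δQ/Q = √((δw/w)² + (1·δu/u)² + (-1·δa/a)²) = √(0.00207 + 0.0126 + 0.00375) = 0.136
Q = 78.0, so δQ = 0.136 × 78.0 = 10.6.

10.6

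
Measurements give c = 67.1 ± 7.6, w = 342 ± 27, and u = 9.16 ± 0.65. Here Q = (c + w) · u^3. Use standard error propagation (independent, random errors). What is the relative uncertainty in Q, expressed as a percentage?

22.4%

Let h = c + w = 409. δh = √(δc² + δw²) = √(57.8 + 729) = 28.0, so δh/h = 0.0686.
Q is then a monomial in h, u:
δQ/Q = √((δh/h)² + (3·δu/u)²) = √(0.00470 + 0.0453) = 0.224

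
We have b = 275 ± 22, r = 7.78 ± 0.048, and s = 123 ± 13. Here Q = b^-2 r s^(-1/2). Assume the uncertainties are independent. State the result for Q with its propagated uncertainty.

(9.28 ± 1.56) × 10^-6

Each factor contributes (exponent × relative error)² to (δQ/Q)²:
  (-2·δb/b)² = (-2×0.0800)² = 0.0256;  (1·δr/r)² = (1×0.00617)² = 3.81e-05;  (−½·δs/s)² = (-0.5×0.106)² = 0.00279
δQ/Q = √(0.0284) = 0.169
Q = 9.28e-06, so δQ = 0.169 × 9.28e-06 = 1.56e-06.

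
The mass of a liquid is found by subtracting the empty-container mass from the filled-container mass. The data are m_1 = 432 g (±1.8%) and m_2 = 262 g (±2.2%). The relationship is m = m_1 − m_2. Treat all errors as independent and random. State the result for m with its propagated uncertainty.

170 ± 9.68 g

Each term contributes (cᵢ δxᵢ)² to (δm)²:
  (δm_1)² = 60.5;  (δm_2)² = 33.2
δm = √(93.7) = 9.68 g
m = 170 g.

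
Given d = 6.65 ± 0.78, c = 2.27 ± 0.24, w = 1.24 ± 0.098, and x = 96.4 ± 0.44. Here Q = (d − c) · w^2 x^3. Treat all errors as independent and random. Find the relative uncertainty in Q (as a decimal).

0.245

Let u = d − c = 4.38. δu = √(δd² + δc²) = √(0.608 + 0.0576) = 0.816, so δu/u = 0.186.
Q is then a monomial in u, w, x:
δQ/Q = √((δu/u)² + (2·δw/w)² + (3·δx/x)²) = √(0.0347 + 0.0250 + 0.000187) = 0.245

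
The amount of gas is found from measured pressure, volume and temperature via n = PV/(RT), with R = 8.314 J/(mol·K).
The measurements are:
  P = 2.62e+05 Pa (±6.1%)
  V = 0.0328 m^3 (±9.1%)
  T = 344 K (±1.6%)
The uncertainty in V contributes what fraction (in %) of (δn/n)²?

67.6%

(δn/n)² = (1·δP/P)² + (1·δV/V)² + (-1·δT/T)²
  P term: (1×0.0610)² = 0.00372
  V term: (1×0.0910)² = 0.00828
  T term: (-1×0.0160)² = 0.000256
Total = 0.0123. Share from V = 0.00828/0.0123 = 0.676.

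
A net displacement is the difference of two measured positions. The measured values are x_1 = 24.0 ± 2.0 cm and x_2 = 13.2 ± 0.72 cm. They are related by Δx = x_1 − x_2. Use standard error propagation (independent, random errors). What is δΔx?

2.13 cm

Δx is a linear combination, so absolute uncertainties add in quadrature:
  (δx_1)² = 4.00;  (δx_2)² = 0.518
δΔx = √(4.52) = 2.13 cm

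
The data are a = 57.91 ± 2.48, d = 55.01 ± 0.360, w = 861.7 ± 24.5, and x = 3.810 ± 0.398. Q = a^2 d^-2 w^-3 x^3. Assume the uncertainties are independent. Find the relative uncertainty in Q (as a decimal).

0.336

Q is a product of powers, so relative uncertainties combine in quadrature:
  (2·δa/a)² = (2×0.0428)² = 0.00734;  (-2·δd/d)² = (-2×0.00654)² = 0.000171;  (-3·δw/w)² = (-3×0.0284)² = 0.00728;  (3·δx/x)² = (3×0.104)² = 0.0982
δQ/Q = √(0.113) = 0.336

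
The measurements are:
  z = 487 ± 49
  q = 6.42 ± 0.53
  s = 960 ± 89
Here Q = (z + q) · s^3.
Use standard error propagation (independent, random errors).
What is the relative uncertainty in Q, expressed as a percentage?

Let u = z + q = 493. δu = √(δz² + δq²) = √(2400 + 0.281) = 49.0, so δu/u = 0.0993.
Q is then a monomial in u, s:
δQ/Q = √((δu/u)² + (3·δs/s)²) = √(0.00986 + 0.0774) = 0.295

29.5%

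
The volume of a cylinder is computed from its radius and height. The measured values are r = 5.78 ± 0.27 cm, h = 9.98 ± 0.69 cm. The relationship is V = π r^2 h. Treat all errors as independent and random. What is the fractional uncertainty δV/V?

0.116

Since V is a product/quotient, work with relative uncertainties:
  (2·δr/r)² = (2×0.0467)² = 0.00873;  (1·δh/h)² = (1×0.0691)² = 0.00478
δV/V = √(0.0135) = 0.116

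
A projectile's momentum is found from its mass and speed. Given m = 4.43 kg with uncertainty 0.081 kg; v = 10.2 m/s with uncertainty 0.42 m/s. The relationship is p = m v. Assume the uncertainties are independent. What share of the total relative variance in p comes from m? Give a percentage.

16.5%

(δp/p)² = (1·δm/m)² + (1·δv/v)²
  m term: (1×0.0183)² = 0.000334
  v term: (1×0.0412)² = 0.00170
Total = 0.00203. Share from m = 0.000334/0.00203 = 0.165.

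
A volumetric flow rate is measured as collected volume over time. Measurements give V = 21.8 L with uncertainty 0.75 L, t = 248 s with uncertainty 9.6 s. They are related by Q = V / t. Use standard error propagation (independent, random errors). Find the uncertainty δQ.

Each factor contributes (exponent × relative error)² to (δQ/Q)²:
  (1·δV/V)² = (1×0.0344)² = 0.00118;  (-1·δt/t)² = (-1×0.0387)² = 0.00150
δQ/Q = √(0.00268) = 0.0518
Q = 0.0879 L/s, so δQ = 0.0518 × 0.0879 = 0.00455 L/s.

0.00455 L/s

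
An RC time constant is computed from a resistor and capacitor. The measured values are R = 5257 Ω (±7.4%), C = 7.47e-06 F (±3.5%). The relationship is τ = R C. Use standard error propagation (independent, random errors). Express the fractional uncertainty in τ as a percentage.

τ is a product of powers, so relative uncertainties combine in quadrature:
  (1·δR/R)² = (1×0.0740)² = 0.00548;  (1·δC/C)² = (1×0.0350)² = 0.00123
δτ/τ = √(0.00670) = 0.0819

8.19%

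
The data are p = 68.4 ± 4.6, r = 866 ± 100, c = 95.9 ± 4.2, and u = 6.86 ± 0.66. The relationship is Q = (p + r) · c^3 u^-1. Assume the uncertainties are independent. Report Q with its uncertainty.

Let w = p + r = 934. δw = √(δp² + δr²) = √(21.2 + 10000) = 100, so δw/w = 0.107.
Q is then a monomial in w, c, u:
δQ/Q = √((δw/w)² + (3·δc/c)² + (-1·δu/u)²) = √(0.0115 + 0.0173 + 0.00926) = 0.195
Q = 1.2e+08, so δQ = 0.195 × 1.2e+08 = 2.34e+07.

(1.20 ± 0.234) × 10^8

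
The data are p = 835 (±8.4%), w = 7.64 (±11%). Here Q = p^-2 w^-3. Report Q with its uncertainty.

Products/powers → add relative errors in quadrature, weighted by exponent:
  (-2·δp/p)² = (-2×0.0840)² = 0.0282;  (-3·δw/w)² = (-3×0.110)² = 0.109
δQ/Q = √(0.137) = 0.370
Q = 3.22e-09, so δQ = 0.370 × 3.22e-09 = 1.19e-09.

(3.22 ± 1.19) × 10^-9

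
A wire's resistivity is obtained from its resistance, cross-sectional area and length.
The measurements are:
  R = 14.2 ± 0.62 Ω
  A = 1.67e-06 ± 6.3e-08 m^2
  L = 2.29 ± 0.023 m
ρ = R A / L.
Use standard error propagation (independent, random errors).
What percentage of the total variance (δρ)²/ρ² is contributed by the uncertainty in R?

(δρ/ρ)² = (1·δR/R)² + (1·δA/A)² + (-1·δL/L)²
  R term: (1×0.0437)² = 0.00191
  A term: (1×0.0377)² = 0.00142
  L term: (-1×0.0100)² = 0.000101
Total = 0.00343. Share from R = 0.00191/0.00343 = 0.556.

55.6%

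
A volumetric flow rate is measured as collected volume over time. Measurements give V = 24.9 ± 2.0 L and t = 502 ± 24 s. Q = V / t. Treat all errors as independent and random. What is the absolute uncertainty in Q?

Since Q is a product/quotient, work with relative uncertainties:
  (1·δV/V)² = (1×0.0803)² = 0.00645;  (-1·δt/t)² = (-1×0.0478)² = 0.00229
δQ/Q = √(0.00874) = 0.0935
Q = 0.0496 L/s, so δQ = 0.0935 × 0.0496 = 0.00464 L/s.

0.00464 L/s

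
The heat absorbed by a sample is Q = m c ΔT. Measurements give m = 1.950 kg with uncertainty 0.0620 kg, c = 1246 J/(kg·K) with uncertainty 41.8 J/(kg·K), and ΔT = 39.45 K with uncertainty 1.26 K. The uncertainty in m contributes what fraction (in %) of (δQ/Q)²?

(δQ/Q)² = (1·δm/m)² + (1·δc/c)² + (1·δΔT/ΔT)²
  m term: (1×0.0318)² = 0.00101
  c term: (1×0.0335)² = 0.00113
  ΔT term: (1×0.0319)² = 0.00102
Total = 0.00316. Share from m = 0.00101/0.00316 = 0.320.

32.0%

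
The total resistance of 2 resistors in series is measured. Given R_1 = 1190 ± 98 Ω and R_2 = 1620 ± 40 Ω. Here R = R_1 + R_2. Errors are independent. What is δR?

106 Ω

Each term contributes (cᵢ δxᵢ)² to (δR)²:
  (δR_1)² = 9600;  (δR_2)² = 1600
δR = √(11200) = 106 Ω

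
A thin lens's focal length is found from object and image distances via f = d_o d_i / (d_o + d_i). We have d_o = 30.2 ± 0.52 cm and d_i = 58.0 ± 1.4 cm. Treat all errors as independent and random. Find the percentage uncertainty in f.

1.40%

∂f/∂d_o = (d_i/(d_o+d_i))² = 0.432;  ∂f/∂d_i = (d_o/(d_o+d_i))² = 0.117
δf = √((∂f/∂d_o · δd_o)² + (∂f/∂d_i · δd_i)²) = √(0.0506 + 0.0269) = 0.278 cm
f = 19.9 cm, so δf/f = 0.278/19.9 = 0.0140.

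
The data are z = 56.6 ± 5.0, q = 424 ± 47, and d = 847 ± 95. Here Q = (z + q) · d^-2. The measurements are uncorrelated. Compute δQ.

Let u = z + q = 481. δu = √(δz² + δq²) = √(25.0 + 2210) = 47.3, so δu/u = 0.0983.
Q is then a monomial in u, d:
δQ/Q = √((δu/u)² + (-2·δd/d)²) = √(0.00967 + 0.0503) = 0.245
Q = 0.000670, so δQ = 0.245 × 0.000670 = 0.000164.

0.000164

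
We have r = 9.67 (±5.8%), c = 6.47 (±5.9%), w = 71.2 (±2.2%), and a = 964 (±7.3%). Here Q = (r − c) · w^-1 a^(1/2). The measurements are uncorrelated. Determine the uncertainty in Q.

Let u = r − c = 3.20. δu = √(δr² + δc²) = √(0.315 + 0.146) = 0.678, so δu/u = 0.212.
Q is then a monomial in u, w, a:
δQ/Q = √((δu/u)² + (-1·δw/w)² + (½·δa/a)²) = √(0.0449 + 0.000484 + 0.00133) = 0.216
Q = 1.40, so δQ = 0.216 × 1.40 = 0.302.

0.302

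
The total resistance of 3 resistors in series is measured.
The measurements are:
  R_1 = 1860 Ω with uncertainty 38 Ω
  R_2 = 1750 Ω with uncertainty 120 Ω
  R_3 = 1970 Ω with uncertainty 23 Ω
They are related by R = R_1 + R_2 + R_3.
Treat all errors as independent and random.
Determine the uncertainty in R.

For a sum/difference, combine absolute errors in quadrature:
  (δR_1)² = 1440;  (δR_2)² = 14400;  (δR_3)² = 529
δR = √(16400) = 128 Ω

128 Ω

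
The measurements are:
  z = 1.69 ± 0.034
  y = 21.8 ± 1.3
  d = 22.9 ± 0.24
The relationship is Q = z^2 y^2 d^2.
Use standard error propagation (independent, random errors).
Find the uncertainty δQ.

90800

Q is a product of powers, so relative uncertainties combine in quadrature:
  (2·δz/z)² = (2×0.0201)² = 0.00162;  (2·δy/y)² = (2×0.0596)² = 0.0142;  (2·δd/d)² = (2×0.0105)² = 0.000439
δQ/Q = √(0.0163) = 0.128
Q = 7.12e+05, so δQ = 0.128 × 7.12e+05 = 90800.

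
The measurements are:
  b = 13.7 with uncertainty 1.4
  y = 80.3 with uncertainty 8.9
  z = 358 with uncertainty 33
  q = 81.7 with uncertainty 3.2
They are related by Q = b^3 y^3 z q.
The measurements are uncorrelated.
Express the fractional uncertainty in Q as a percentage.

46.3%

For a monomial Q ∝ b^3, y^3, z, q, fractional errors add in quadrature:
  (3·δb/b)² = (3×0.102)² = 0.0940;  (3·δy/y)² = (3×0.111)² = 0.111;  (1·δz/z)² = (1×0.0922)² = 0.00850;  (1·δq/q)² = (1×0.0392)² = 0.00153
δQ/Q = √(0.215) = 0.463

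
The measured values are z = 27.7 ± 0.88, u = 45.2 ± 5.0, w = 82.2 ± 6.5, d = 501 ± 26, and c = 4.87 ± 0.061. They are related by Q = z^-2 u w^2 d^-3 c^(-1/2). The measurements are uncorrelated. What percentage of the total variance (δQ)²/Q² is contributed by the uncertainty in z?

6.16%

(δQ/Q)² = (-2·δz/z)² + (1·δu/u)² + (2·δw/w)² + (-3·δd/d)² + (−½·δc/c)²
  z term: (-2×0.0318)² = 0.00404
  u term: (1×0.111)² = 0.0122
  w term: (2×0.0791)² = 0.0250
  d term: (-3×0.0519)² = 0.0242
  c term: (-0.5×0.0125)² = 3.92e-05
Total = 0.0656. Share from z = 0.00404/0.0656 = 0.0616.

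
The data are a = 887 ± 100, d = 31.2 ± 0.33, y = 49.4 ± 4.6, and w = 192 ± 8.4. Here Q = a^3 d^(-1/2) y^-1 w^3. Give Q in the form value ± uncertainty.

(1.79 ± 0.671) × 10^13

Q is a product of powers, so relative uncertainties combine in quadrature:
  (3·δa/a)² = (3×0.113)² = 0.114;  (−½·δd/d)² = (-0.5×0.0106)² = 2.8e-05;  (-1·δy/y)² = (-1×0.0931)² = 0.00867;  (3·δw/w)² = (3×0.0438)² = 0.0172
δQ/Q = √(0.140) = 0.375
Q = 1.79e+13, so δQ = 0.375 × 1.79e+13 = 6.71e+12.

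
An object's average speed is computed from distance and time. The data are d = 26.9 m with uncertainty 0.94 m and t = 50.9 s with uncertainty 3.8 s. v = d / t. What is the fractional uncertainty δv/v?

0.0824

Each factor contributes (exponent × relative error)² to (δv/v)²:
  (1·δd/d)² = (1×0.0349)² = 0.00122;  (-1·δt/t)² = (-1×0.0747)² = 0.00557
δv/v = √(0.00679) = 0.0824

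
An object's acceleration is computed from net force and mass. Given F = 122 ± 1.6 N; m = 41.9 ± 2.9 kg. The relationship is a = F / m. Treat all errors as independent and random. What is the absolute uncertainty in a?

Products/powers → add relative errors in quadrature, weighted by exponent:
  (1·δF/F)² = (1×0.0131)² = 0.000172;  (-1·δm/m)² = (-1×0.0692)² = 0.00479
δa/a = √(0.00496) = 0.0704
a = 2.91 m/s^2, so δa = 0.0704 × 2.91 = 0.205 m/s^2.

0.205 m/s^2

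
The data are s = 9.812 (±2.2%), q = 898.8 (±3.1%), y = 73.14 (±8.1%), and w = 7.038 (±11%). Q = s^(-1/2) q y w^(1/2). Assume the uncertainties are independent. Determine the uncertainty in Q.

Each factor contributes (exponent × relative error)² to (δQ/Q)²:
  (−½·δs/s)² = (-0.5×0.0220)² = 0.000121;  (1·δq/q)² = (1×0.0310)² = 0.000961;  (1·δy/y)² = (1×0.0810)² = 0.00656;  (½·δw/w)² = (0.5×0.110)² = 0.00302
δQ/Q = √(0.0107) = 0.103
Q = 55680, so δQ = 0.103 × 55680 = 5750.

5750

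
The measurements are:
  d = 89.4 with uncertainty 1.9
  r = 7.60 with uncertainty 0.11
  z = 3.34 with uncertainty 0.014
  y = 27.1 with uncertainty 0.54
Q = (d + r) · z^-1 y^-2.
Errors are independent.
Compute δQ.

0.00176

Let u = d + r = 97.0. δu = √(δd² + δr²) = √(3.61 + 0.0121) = 1.90, so δu/u = 0.0196.
Q is then a monomial in u, z, y:
δQ/Q = √((δu/u)² + (-1·δz/z)² + (-2·δy/y)²) = √(0.000385 + 1.76e-05 + 0.00159) = 0.0446
Q = 0.0395, so δQ = 0.0446 × 0.0395 = 0.00176.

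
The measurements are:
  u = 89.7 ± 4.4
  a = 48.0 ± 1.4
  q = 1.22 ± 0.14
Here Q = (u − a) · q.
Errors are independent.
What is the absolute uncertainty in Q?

8.11

Let w = u − a = 41.7. δw = √(δu² + δa²) = √(19.4 + 1.96) = 4.62, so δw/w = 0.111.
Q is then a monomial in w, q:
δQ/Q = √((δw/w)² + (1·δq/q)²) = √(0.0123 + 0.0132) = 0.159
Q = 50.9, so δQ = 0.159 × 50.9 = 8.11.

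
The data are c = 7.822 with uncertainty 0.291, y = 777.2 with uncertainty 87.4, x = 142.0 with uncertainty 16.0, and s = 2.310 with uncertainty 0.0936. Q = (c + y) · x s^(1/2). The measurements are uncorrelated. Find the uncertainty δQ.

27100

Let u = c + y = 785.0. δu = √(δc² + δy²) = √(0.0847 + 7640) = 87.4, so δu/u = 0.111.
Q is then a monomial in u, x, s:
δQ/Q = √((δu/u)² + (1·δx/x)² + (½·δs/s)²) = √(0.0124 + 0.0127 + 0.000410) = 0.160
Q = 169400, so δQ = 0.160 × 169400 = 27100.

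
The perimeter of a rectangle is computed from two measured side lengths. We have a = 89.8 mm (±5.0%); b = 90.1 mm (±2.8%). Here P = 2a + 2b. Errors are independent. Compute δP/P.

Each term contributes (cᵢ δxᵢ)² to (δP)²:
  (2·δa)² = 80.6;  (2·δb)² = 25.5
δP = √(106) = 10.3 mm
P = 360 mm, so δP/P = 10.3/360 = 0.0286.

0.0286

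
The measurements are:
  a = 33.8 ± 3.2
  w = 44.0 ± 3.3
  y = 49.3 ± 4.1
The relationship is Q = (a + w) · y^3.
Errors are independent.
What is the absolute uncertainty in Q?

2.39e+06

Let u = a + w = 77.8. δu = √(δa² + δw²) = √(10.2 + 10.9) = 4.60, so δu/u = 0.0591.
Q is then a monomial in u, y:
δQ/Q = √((δu/u)² + (3·δy/y)²) = √(0.00349 + 0.0622) = 0.256
Q = 9.32e+06, so δQ = 0.256 × 9.32e+06 = 2.39e+06.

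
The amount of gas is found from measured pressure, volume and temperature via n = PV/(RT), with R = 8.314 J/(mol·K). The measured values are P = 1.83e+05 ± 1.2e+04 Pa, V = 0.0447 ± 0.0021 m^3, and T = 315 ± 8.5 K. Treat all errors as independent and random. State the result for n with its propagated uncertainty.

3.12 ± 0.266 mol

Relative error in a monomial: (δn/n)² = Σ (nᵢ · δxᵢ/xᵢ)².
  (1·δP/P)² = (1×0.0656)² = 0.00430;  (1·δV/V)² = (1×0.0470)² = 0.00221;  (-1·δT/T)² = (-1×0.0270)² = 0.000728
δn/n = √(0.00724) = 0.0851
n = 3.12 mol, so δn = 0.0851 × 3.12 = 0.266 mol.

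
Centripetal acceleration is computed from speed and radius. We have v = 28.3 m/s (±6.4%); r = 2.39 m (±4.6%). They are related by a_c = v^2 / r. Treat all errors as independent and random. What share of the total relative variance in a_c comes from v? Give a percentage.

88.6%

(δa_c/a_c)² = (2·δv/v)² + (-1·δr/r)²
  v term: (2×0.0640)² = 0.0164
  r term: (-1×0.0460)² = 0.00212
Total = 0.0185. Share from v = 0.0164/0.0185 = 0.886.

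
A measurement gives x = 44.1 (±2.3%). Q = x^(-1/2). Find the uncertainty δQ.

Each factor contributes (exponent × relative error)² to (δQ/Q)²:
  (−½·δx/x)² = (-0.5×0.0230)² = 0.000132
δQ/Q = √(0.000132) = 0.0115
Q = 0.151, so δQ = 0.0115 × 0.151 = 0.00173.

0.00173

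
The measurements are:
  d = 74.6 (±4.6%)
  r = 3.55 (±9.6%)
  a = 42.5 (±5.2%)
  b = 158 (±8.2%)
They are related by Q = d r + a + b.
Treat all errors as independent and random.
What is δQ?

31.1

Let p = d·r = 265. δp/p = √((1·δd/d)² + (1·δr/r)²) = √(0.00212 + 0.00922) = 0.106, so δp = 28.2.
Q = p + a + b: δQ = √(δp² + δa² + δb²) = √(795 + 4.88 + 168) = 31.1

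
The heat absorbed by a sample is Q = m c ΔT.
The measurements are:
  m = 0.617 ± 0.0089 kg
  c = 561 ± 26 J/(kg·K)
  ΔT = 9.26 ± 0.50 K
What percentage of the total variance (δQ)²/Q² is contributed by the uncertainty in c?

40.7%

(δQ/Q)² = (1·δm/m)² + (1·δc/c)² + (1·δΔT/ΔT)²
  m term: (1×0.0144)² = 0.000208
  c term: (1×0.0463)² = 0.00215
  ΔT term: (1×0.0540)² = 0.00292
Total = 0.00527. Share from c = 0.00215/0.00527 = 0.407.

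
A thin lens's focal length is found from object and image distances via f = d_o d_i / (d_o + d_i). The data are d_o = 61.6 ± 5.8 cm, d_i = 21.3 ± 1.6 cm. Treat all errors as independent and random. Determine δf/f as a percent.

6.08%

∂f/∂d_o = (d_i/(d_o+d_i))² = 0.0660;  ∂f/∂d_i = (d_o/(d_o+d_i))² = 0.552
δf = √((∂f/∂d_o · δd_o)² + (∂f/∂d_i · δd_i)²) = √(0.147 + 0.780) = 0.963 cm
f = 15.8 cm, so δf/f = 0.963/15.8 = 0.0608.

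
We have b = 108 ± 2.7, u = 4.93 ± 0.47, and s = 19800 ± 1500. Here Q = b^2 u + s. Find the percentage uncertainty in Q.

8.24%

Let p = b^2·u = 57500. δp/p = √((2·δb/b)² + (1·δu/u)²) = √(0.00250 + 0.00909) = 0.108, so δp = 6190.
Q = p + s: δQ = √(δp² + δs²) = √(3.83e+07 + 2.25e+06) = 6370
Q = 77300, so δQ/Q = 6370/77300 = 0.0824.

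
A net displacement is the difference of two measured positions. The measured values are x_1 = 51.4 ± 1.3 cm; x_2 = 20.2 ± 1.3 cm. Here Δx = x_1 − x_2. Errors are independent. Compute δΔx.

Δx is a linear combination, so absolute uncertainties add in quadrature:
  (δx_1)² = 1.69;  (δx_2)² = 1.69
δΔx = √(3.38) = 1.84 cm

1.84 cm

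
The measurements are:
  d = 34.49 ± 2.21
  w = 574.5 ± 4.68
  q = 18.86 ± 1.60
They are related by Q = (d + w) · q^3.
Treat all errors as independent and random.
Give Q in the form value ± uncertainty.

Let u = d + w = 609.0. δu = √(δd² + δw²) = √(4.88 + 21.9) = 5.18, so δu/u = 0.00850.
Q is then a monomial in u, q:
δQ/Q = √((δu/u)² + (3·δq/q)²) = √(7.22e-05 + 0.0648) = 0.255
Q = 4.085e+06, so δQ = 0.255 × 4.085e+06 = 1.04e+06.

(4.085 ± 1.04) × 10^6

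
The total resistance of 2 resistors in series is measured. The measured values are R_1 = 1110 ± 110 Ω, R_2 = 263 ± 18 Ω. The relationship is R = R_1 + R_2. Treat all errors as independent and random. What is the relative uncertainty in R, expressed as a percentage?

Each term contributes (cᵢ δxᵢ)² to (δR)²:
  (δR_1)² = 12100;  (δR_2)² = 324
δR = √(12400) = 111 Ω
R = 1370 Ω, so δR/R = 111/1370 = 0.0812.

8.12%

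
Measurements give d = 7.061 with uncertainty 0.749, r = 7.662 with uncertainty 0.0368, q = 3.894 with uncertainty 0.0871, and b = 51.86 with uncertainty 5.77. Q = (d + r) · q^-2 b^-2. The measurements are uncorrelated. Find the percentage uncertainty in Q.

Let u = d + r = 14.72. δu = √(δd² + δr²) = √(0.561 + 0.00135) = 0.750, so δu/u = 0.0509.
Q is then a monomial in u, q, b:
δQ/Q = √((δu/u)² + (-2·δq/q)² + (-2·δb/b)²) = √(0.00259 + 0.00200 + 0.0495) = 0.233

23.3%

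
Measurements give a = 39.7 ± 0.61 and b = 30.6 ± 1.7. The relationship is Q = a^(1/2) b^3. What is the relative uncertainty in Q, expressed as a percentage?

16.7%

Q is a product of powers, so relative uncertainties combine in quadrature:
  (½·δa/a)² = (0.5×0.0154)² = 5.9e-05;  (3·δb/b)² = (3×0.0556)² = 0.0278
δQ/Q = √(0.0278) = 0.167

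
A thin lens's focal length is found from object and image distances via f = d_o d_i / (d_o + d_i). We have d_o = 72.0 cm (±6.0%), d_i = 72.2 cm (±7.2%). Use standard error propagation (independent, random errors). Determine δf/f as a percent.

∂f/∂d_o = (d_i/(d_o+d_i))² = 0.251;  ∂f/∂d_i = (d_o/(d_o+d_i))² = 0.249
δf = √((∂f/∂d_o · δd_o)² + (∂f/∂d_i · δd_i)²) = √(1.17 + 1.68) = 1.69 cm
f = 36.0 cm, so δf/f = 1.69/36.0 = 0.0468.

4.68%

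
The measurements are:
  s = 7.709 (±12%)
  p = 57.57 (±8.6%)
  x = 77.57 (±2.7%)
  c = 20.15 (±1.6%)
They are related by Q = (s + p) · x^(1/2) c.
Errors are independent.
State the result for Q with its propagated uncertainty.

11580 ± 926

Let u = s + p = 65.28. δu = √(δs² + δp²) = √(0.856 + 24.5) = 5.04, so δu/u = 0.0772.
Q is then a monomial in u, x, c:
δQ/Q = √((δu/u)² + (½·δx/x)² + (1·δc/c)²) = √(0.00595 + 0.000182 + 0.000256) = 0.0799
Q = 11580, so δQ = 0.0799 × 11580 = 926.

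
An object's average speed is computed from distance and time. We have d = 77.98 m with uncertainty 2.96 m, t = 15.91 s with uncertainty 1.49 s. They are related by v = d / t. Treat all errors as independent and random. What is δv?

For a monomial v ∝ d, t^-1, fractional errors add in quadrature:
  (1·δd/d)² = (1×0.0380)² = 0.00144;  (-1·δt/t)² = (-1×0.0937)² = 0.00877
δv/v = √(0.0102) = 0.101
v = 4.901 m/s, so δv = 0.101 × 4.901 = 0.495 m/s.

0.495 m/s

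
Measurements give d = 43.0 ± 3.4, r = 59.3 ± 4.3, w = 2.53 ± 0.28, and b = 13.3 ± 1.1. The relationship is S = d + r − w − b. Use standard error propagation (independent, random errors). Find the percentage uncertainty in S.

6.47%

S is a linear combination, so absolute uncertainties add in quadrature:
  (δd)² = 11.6;  (δr)² = 18.5;  (δw)² = 0.0784;  (δb)² = 1.21
δS = √(31.3) = 5.60
S = 86.5, so δS/S = 5.60/86.5 = 0.0647.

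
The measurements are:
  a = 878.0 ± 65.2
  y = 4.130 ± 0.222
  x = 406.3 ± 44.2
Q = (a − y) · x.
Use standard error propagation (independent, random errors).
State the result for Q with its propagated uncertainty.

355100 ± 46800

Let u = a − y = 873.9. δu = √(δa² + δy²) = √(4250 + 0.0493) = 65.2, so δu/u = 0.0746.
Q is then a monomial in u, x:
δQ/Q = √((δu/u)² + (1·δx/x)²) = √(0.00557 + 0.0118) = 0.132
Q = 355100, so δQ = 0.132 × 355100 = 46800.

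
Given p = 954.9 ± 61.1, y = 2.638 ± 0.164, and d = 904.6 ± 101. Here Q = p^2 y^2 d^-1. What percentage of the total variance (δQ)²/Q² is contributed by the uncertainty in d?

(δQ/Q)² = (2·δp/p)² + (2·δy/y)² + (-1·δd/d)²
  p term: (2×0.0640)² = 0.0164
  y term: (2×0.0622)² = 0.0155
  d term: (-1×0.112)² = 0.0125
Total = 0.0443. Share from d = 0.0125/0.0443 = 0.281.

28.1%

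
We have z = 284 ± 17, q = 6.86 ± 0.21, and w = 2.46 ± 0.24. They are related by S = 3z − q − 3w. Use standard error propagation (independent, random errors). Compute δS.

Absolute uncertainties add in quadrature for a linear combination:
  (3·δz)² = 2600;  (δq)² = 0.0441;  (3·δw)² = 0.518
δS = √(2600) = 51.0

51.0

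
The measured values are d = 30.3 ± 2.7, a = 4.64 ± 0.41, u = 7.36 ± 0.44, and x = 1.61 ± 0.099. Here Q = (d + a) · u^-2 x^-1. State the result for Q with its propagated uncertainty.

0.401 ± 0.0623

Let w = d + a = 34.9. δw = √(δd² + δa²) = √(7.29 + 0.168) = 2.73, so δw/w = 0.0782.
Q is then a monomial in w, u, x:
δQ/Q = √((δw/w)² + (-2·δu/u)² + (-1·δx/x)²) = √(0.00611 + 0.0143 + 0.00378) = 0.156
Q = 0.401, so δQ = 0.156 × 0.401 = 0.0623.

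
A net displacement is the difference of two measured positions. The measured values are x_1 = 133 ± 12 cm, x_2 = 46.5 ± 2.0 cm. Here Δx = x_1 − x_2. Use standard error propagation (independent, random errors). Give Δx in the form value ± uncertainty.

Each term contributes (cᵢ δxᵢ)² to (δΔx)²:
  (δx_1)² = 144;  (δx_2)² = 4.00
δΔx = √(148) = 12.2 cm
Δx = 86.5 cm.

86.5 ± 12.2 cm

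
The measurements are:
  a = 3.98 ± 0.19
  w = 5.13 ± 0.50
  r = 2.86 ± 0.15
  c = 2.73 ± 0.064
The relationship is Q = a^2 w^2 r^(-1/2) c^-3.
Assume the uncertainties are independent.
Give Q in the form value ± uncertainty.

12.1 ± 2.78

Since Q is a product/quotient, work with relative uncertainties:
  (2·δa/a)² = (2×0.0477)² = 0.00912;  (2·δw/w)² = (2×0.0975)² = 0.0380;  (−½·δr/r)² = (-0.5×0.0524)² = 0.000688;  (-3·δc/c)² = (-3×0.0234)² = 0.00495
δQ/Q = √(0.0527) = 0.230
Q = 12.1, so δQ = 0.230 × 12.1 = 2.78.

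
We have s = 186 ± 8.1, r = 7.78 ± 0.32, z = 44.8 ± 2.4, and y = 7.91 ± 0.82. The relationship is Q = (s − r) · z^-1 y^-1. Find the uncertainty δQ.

0.0630

Let u = s − r = 178. δu = √(δs² + δr²) = √(65.6 + 0.102) = 8.11, so δu/u = 0.0455.
Q is then a monomial in u, z, y:
δQ/Q = √((δu/u)² + (-1·δz/z)² + (-1·δy/y)²) = √(0.00207 + 0.00287 + 0.0107) = 0.125
Q = 0.503, so δQ = 0.125 × 0.503 = 0.0630.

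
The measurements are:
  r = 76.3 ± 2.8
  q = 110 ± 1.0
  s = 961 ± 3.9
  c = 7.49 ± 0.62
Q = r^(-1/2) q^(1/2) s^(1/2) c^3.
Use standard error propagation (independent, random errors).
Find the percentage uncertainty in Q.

Q is a product of powers, so relative uncertainties combine in quadrature:
  (−½·δr/r)² = (-0.5×0.0367)² = 0.000337;  (½·δq/q)² = (0.5×0.00909)² = 2.07e-05;  (½·δs/s)² = (0.5×0.00406)² = 4.12e-06;  (3·δc/c)² = (3×0.0828)² = 0.0617
δQ/Q = √(0.0620) = 0.249

24.9%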